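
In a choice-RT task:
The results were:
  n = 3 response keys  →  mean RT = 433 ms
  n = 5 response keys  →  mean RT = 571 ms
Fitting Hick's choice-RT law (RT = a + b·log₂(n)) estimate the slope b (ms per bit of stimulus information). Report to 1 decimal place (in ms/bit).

b = (RT₂ − RT₁)/(log₂ n₂ − log₂ n₁) = (571 − 433)/(2.3219 − 1.5850) = 187.254 ms/bit.

187.3 ms/bit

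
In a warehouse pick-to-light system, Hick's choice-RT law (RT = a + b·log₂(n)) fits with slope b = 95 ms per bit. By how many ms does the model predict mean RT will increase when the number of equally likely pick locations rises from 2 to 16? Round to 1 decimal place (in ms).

Only the slope matters, since a is common to both: ΔRT = b·log₂(n₂/n₁).
log₂(16) − log₂(2) = log₂(16/2) = log₂(8) = 3.
ΔRT = 95 × 3.0000 = 285.000 ms.

285.0 ms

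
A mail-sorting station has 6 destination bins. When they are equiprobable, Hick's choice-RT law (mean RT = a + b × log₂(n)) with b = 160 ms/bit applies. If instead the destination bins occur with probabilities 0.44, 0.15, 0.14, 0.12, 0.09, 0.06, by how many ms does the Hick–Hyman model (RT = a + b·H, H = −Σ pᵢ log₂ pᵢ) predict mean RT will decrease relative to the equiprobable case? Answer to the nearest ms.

Equiprobable entropy H₀ = log₂ 6 = 2.5850 bits.
Skewed entropy H = −Σ pᵢ log₂ pᵢ = 2.2521 bits.
ΔRT = b·(H₀ − H) = 160 × 0.3329 = 53.26 ms.

53 ms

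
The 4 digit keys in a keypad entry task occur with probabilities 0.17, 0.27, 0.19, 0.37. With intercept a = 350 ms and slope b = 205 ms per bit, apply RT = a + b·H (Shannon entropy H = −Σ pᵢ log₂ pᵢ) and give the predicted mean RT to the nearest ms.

H = 0.17·log₂(1/0.17) + 0.27·log₂(1/0.27) + 0.19·log₂(1/0.19) + 0.37·log₂(1/0.37) = 1.9306 bits.
RT = 350 + 205 × 1.9306 = 745.77 ms.

746 ms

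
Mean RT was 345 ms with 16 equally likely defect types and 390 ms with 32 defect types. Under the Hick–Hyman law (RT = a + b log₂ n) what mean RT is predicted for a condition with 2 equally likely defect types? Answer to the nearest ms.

210 ms

Fit slope and intercept:
  b = (390 − 345) / (log₂ 32 − log₂ 16) = 45 / (5 − 4) = 45 ms/bit
  a = 345 − 45 × 4 = 165 ms
Then RT(2) = 165 + 45 × log₂ 2 = 165 + 45 × 1 ≈ 210.000 ms.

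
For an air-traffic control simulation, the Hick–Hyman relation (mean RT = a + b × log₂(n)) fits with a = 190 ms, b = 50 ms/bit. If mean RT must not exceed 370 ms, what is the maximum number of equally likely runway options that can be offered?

12

50·log₂ n ≤ 370 − 190 = 180, giving log₂ n ≤ 3.6000 and n ≤ 12.126. The largest whole number is 12.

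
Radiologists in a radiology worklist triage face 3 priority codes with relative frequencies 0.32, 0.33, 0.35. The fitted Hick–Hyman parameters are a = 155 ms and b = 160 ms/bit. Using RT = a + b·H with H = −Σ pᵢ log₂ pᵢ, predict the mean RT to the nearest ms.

H = 0.32·log₂(1/0.32) + 0.33·log₂(1/0.33) + 0.35·log₂(1/0.35) = 1.5840 bits.
RT = 155 + 160 × 1.5840 = 408.43 ms.

408 ms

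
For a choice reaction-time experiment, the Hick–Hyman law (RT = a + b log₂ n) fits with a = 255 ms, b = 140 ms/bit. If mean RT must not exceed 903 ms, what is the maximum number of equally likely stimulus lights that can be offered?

24

Set 255 + 140·log₂ n ≤ 903 → log₂ n ≤ (903 − 255)/140 = 4.6286.
So n ≤ 2^4.6286 = 24.737; the largest integer n is 24.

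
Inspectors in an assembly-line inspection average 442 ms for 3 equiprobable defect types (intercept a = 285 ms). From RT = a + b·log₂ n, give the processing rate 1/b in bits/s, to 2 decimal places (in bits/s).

Choice component = 442 − 285 = 157 ms over log₂(3) = 1.5850 bits.
b = 157 / 1.5850 = 99.056 ms/bit, so 1/b = 10.095 bits/s.

10.10 bits/s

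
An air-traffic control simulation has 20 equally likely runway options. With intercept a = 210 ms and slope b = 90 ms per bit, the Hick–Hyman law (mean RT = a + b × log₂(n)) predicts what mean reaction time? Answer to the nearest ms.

599 ms

log₂(20) = 4.3219 bits, so RT = 210 + 90 × 4.3219 ≈ 598.974 ms.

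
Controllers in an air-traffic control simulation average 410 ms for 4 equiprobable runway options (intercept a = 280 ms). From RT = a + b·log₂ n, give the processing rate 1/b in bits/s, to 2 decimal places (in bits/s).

Choice component = 410 − 280 = 130 ms over log₂(4) = 2 bits.
b = 130 / 2 = 65.000 ms/bit, so 1/b = 15.385 bits/s.

15.38 bits/s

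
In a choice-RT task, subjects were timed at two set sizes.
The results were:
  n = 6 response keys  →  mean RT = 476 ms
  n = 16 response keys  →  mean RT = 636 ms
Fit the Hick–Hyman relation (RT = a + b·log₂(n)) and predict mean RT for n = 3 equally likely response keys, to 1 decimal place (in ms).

362.9 ms

With log₂ n on the abscissa the relation is linear; from the two conditions:
  b = (636 − 476) / (log₂ 16 − log₂ 6) = 160 / (4 − 2.5850) = 113.071 ms/bit
  a = 476 − 113.071 × 2.5850 = 183.715 ms
Then RT(3) = 183.715 + 113.071 × log₂ 3 = 183.715 + 113.071 × 1.5850 ≈ 362.929 ms.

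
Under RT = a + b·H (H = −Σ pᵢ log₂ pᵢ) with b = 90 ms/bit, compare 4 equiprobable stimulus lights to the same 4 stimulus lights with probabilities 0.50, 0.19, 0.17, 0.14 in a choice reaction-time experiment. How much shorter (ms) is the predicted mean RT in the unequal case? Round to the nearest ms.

19 ms

The RT saving is b·ΔH. Equiprobable H₀ = log₂(4) = 2.0000 bits; with the given probabilities H = 1.7869 bits.
b·(H₀ − H) = 90 × (2.0000 − 1.7869) = 19.18 ms.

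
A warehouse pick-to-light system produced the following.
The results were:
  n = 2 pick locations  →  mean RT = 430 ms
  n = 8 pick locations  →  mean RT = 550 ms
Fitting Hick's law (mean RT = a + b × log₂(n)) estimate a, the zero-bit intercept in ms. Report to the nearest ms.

370 ms

The slope on a log₂ axis is (550 − 430) / (3 − 1) = 60 ms/bit.
a = RT₁ − b·log₂ n₁ = 430 − 60 × 1 = 370.000 ms.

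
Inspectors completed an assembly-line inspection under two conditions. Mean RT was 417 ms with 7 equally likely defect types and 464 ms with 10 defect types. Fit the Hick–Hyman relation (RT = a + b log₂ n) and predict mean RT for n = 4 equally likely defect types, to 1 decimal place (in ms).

343.3 ms

Fit slope and intercept:
  b = (464 − 417) / (log₂ 10 − log₂ 7) = 47 / (3.3219 − 2.8074) = 91.338 ms/bit
  a = 417 − 91.338 × 2.8074 = 160.582 ms
Then RT(4) = 160.582 + 91.338 × log₂ 4 = 160.582 + 91.338 × 2 ≈ 343.258 ms.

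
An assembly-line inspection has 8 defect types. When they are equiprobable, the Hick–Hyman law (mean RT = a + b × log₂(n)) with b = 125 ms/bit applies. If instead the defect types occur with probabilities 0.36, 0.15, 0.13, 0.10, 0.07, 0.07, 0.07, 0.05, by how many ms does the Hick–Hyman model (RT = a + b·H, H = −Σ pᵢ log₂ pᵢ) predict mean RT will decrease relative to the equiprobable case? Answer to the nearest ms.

The RT saving is b·ΔH. Equiprobable H₀ = log₂(8) = 3.0000 bits; with the given probabilities H = 2.6778 bits.
b·(H₀ − H) = 125 × (3.0000 − 2.6778) = 40.28 ms.

40 ms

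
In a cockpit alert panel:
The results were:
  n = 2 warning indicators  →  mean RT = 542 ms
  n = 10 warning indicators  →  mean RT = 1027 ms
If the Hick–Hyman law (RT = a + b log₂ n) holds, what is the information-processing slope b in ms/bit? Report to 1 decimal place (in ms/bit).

Slope: b = (1027 − 542) / (log₂ 10 − log₂ 2) = 485/2.3219 = 208.878 ms/bit.

208.9 ms/bit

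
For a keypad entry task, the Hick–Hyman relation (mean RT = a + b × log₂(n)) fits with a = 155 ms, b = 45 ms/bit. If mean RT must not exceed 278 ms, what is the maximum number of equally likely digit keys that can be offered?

Information budget: (278 − 155)/45 = 2.7333 bits, so n ≤ 2^2.7333 = 6.650 → at most 6.

6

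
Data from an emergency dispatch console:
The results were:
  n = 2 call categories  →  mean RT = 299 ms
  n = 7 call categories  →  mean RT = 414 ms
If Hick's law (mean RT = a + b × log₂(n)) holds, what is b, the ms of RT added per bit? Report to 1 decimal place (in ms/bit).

63.6 ms/bit

Slope: b = (414 − 299) / (log₂ 7 − log₂ 2) = 115/1.8074 = 63.629 ms/bit.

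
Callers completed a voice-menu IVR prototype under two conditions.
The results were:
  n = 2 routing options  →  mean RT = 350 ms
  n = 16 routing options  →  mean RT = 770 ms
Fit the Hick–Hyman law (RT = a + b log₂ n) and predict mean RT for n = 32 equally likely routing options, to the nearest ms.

Solve the two-equation system in a and b:
  b = (770 − 350) / (log₂ 16 − log₂ 2) = 420 / (4 − 1) = 140 ms/bit
  a = 350 − 140 × 1 = 210 ms
Then RT(32) = 210 + 140 × log₂ 32 = 210 + 140 × 5 ≈ 910.000 ms.

910 ms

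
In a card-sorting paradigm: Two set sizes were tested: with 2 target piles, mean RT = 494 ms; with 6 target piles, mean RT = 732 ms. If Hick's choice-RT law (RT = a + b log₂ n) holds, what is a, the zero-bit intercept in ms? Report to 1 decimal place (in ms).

343.8 ms

Slope: b = (732 − 494) / (log₂ 6 − log₂ 2) = 238/1.5850 = 150.161 ms/bit.
Intercept: a = 494 − 150.161·log₂(2) = 343.839 ms.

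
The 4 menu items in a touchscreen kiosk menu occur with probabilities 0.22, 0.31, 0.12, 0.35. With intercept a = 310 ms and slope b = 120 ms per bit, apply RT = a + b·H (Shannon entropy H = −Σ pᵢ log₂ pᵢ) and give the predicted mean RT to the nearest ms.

H = 0.22·log₂(1/0.22) + 0.31·log₂(1/0.31) + 0.12·log₂(1/0.12) + 0.35·log₂(1/0.35) = 1.9015 bits.
RT = 310 + 120 × 1.9015 = 538.18 ms.

538 ms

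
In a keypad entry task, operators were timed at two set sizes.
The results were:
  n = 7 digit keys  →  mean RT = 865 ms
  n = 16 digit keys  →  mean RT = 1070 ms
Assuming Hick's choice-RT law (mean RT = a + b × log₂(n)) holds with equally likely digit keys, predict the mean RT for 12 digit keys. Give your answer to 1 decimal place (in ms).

998.7 ms

RT is linear in log₂ n, so two points fix the line:
  b = (1070 − 865) / (log₂ 16 − log₂ 7) = 205 / (4 − 2.8074) = 171.887 ms/bit
  a = 865 − 171.887 × 2.8074 = 382.453 ms
Then RT(12) = 382.453 + 171.887 × log₂ 12 = 382.453 + 171.887 × 3.5850 ≈ 998.661 ms.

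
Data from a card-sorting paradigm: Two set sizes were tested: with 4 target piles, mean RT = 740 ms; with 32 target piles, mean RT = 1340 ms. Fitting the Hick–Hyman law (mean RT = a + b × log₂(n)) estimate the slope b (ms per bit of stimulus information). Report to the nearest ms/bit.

200 ms/bit

b = (RT₂ − RT₁)/(log₂ n₂ − log₂ n₁) = (1340 − 740)/(5 − 2) = 200 ms/bit.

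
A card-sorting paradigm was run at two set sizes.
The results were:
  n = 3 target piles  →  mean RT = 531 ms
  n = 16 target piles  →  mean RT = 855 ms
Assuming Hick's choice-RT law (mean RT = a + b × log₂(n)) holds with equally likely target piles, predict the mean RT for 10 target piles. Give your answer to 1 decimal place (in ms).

With log₂ n on the abscissa the relation is linear; from the two conditions:
  b = (855 − 531) / (log₂ 16 − log₂ 3) = 324 / (4 − 1.5850) = 134.159 ms/bit
  a = 531 − 134.159 × 1.5850 = 318.362 ms
Then RT(10) = 318.362 + 134.159 × log₂ 10 = 318.362 + 134.159 × 3.3219 ≈ 764.030 ms.

764.0 ms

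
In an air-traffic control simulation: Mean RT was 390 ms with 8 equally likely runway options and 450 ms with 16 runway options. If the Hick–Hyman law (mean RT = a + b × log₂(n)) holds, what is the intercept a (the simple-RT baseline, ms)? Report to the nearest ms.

Slope: b = (450 − 390) / (log₂ 16 − log₂ 8) = 60/1.0000 = 60 ms/bit.
Intercept: a = 390 − 60·log₂(8) = 210.000 ms.

210 ms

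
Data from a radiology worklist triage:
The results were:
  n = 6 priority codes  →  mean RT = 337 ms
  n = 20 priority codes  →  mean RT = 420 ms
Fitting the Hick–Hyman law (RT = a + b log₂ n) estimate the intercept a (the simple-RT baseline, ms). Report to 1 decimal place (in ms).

213.5 ms

b = (RT₂ − RT₁)/(log₂ n₂ − log₂ n₁) = (420 − 337)/(4.3219 − 2.5850) = 47.784 ms/bit.
a = RT₁ − b·log₂ n₁ = 337 − 47.784 × 2.5850 = 213.479 ms.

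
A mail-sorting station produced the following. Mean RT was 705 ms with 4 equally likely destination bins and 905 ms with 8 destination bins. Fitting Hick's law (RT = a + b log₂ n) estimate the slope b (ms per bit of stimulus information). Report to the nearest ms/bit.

The slope on a log₂ axis is (905 − 705) / (3 − 2) = 200 ms/bit.

200 ms/bit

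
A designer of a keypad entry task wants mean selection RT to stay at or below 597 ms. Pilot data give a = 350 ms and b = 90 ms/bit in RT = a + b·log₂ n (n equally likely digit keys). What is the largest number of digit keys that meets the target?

6

Set 350 + 90·log₂ n ≤ 597 → log₂ n ≤ (597 − 350)/90 = 2.7444.
So n ≤ 2^2.7444 = 6.701; the largest integer n is 6.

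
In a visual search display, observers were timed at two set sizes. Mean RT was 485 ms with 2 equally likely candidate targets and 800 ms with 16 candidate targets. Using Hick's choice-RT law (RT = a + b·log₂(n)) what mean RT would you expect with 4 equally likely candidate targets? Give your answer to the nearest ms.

590 ms

With log₂ n on the abscissa the relation is linear; from the two conditions:
  b = (800 − 485) / (log₂ 16 − log₂ 2) = 315 / (4 − 1) = 105 ms/bit
  a = 485 − 105 × 1 = 380 ms
Then RT(4) = 380 + 105 × log₂ 4 = 380 + 105 × 2 ≈ 590.000 ms.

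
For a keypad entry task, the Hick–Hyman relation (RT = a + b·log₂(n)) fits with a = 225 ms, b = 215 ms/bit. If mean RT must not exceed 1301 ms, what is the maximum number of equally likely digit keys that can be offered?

32

215·log₂ n ≤ 1301 − 225 = 1076, giving log₂ n ≤ 5.0047 and n ≤ 32.103. The largest whole number is 32.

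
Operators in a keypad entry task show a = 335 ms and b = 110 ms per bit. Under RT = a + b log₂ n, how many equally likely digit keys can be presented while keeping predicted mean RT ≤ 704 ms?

Information budget: (704 − 335)/110 = 3.3545 bits, so n ≤ 2^3.3545 = 10.229 → at most 10.

10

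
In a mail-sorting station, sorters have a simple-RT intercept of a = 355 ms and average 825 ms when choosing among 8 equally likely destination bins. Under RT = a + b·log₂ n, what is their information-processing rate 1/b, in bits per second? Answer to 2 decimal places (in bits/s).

6.38 bits/s

b = (825 − 355)/log₂ 8 = 470/3 = 156.667 ms per bit = 0.15667 s/bit; the reciprocal is 6.383 bits/s.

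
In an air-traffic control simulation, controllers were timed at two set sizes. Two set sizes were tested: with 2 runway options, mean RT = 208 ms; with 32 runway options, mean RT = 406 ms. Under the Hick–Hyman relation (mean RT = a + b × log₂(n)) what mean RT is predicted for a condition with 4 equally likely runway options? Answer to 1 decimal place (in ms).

RT is linear in log₂ n, so two points fix the line:
  b = (406 − 208) / (log₂ 32 − log₂ 2) = 198 / (5 − 1) = 49.500 ms/bit
  a = 208 − 49.500 × 1 = 158.500 ms
Then RT(4) = 158.500 + 49.500 × log₂ 4 = 158.500 + 49.500 × 2 ≈ 257.500 ms.

257.5 ms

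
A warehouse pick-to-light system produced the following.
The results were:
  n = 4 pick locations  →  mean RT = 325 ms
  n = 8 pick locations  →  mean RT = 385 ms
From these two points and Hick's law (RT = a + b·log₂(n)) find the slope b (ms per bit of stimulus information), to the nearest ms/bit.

60 ms/bit

Slope: b = (385 − 325) / (log₂ 8 − log₂ 4) = 60/1.0000 = 60 ms/bit.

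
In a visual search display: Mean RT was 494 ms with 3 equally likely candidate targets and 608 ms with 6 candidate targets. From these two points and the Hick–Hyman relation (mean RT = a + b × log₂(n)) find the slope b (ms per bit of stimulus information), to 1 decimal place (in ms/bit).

114.0 ms/bit

b = (RT₂ − RT₁)/(log₂ n₂ − log₂ n₁) = (608 − 494)/(2.5850 − 1.5850) = 114.000 ms/bit.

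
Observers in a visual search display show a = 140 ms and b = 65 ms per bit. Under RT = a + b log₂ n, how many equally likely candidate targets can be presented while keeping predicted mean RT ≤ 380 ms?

12

65·log₂ n ≤ 380 − 140 = 240, giving log₂ n ≤ 3.6923 and n ≤ 12.927. The largest whole number is 12.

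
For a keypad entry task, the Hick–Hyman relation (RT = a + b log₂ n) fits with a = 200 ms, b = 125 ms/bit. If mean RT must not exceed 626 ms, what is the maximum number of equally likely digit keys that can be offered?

10

125·log₂ n ≤ 626 − 200 = 426, giving log₂ n ≤ 3.4080 and n ≤ 10.615. The largest whole number is 10.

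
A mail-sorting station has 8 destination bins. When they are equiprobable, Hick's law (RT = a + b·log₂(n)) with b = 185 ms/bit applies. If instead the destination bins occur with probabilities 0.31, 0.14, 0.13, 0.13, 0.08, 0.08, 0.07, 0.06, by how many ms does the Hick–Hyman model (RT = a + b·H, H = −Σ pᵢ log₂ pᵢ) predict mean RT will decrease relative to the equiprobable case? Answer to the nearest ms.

40 ms

Equiprobable entropy H₀ = log₂ 8 = 3.0000 bits.
Skewed entropy H = −Σ pᵢ log₂ pᵢ = 2.7813 bits.
ΔRT = b·(H₀ − H) = 185 × 0.2187 = 40.46 ms.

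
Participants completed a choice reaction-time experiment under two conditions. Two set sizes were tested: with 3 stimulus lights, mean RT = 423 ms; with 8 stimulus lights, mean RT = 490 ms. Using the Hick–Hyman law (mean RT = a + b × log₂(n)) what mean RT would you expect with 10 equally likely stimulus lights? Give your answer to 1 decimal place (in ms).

RT is linear in log₂ n, so two points fix the line:
  b = (490 − 423) / (log₂ 8 − log₂ 3) = 67 / (3 − 1.5850) = 47.349 ms/bit
  a = 423 − 47.349 × 1.5850 = 347.954 ms
Then RT(10) = 347.954 + 47.349 × log₂ 10 = 347.954 + 47.349 × 3.3219 ≈ 505.243 ms.

505.2 ms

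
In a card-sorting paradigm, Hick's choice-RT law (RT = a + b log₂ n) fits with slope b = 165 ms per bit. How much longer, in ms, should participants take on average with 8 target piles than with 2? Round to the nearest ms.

The intercept a cancels: ΔRT = b·(log₂ n₂ − log₂ n₁) = b·log₂(n₂/n₁).
log₂(8) − log₂(2) = log₂(8/2) = log₂(4) = 2.
ΔRT = 165 × 2.0000 = 330.000 ms.

330 ms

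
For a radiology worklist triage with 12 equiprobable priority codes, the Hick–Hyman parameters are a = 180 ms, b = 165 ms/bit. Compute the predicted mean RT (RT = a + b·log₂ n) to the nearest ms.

log₂(12) = 3.5850 bits, so RT = 180 + 165 × 3.5850 ≈ 771.519 ms.

772 ms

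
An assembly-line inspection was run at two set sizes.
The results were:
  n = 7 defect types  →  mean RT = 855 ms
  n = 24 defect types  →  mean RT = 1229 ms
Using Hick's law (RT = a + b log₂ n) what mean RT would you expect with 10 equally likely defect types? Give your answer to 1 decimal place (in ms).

RT is linear in log₂ n, so two points fix the line:
  b = (1229 − 855) / (log₂ 24 − log₂ 7) = 374 / (4.5850 − 2.8074) = 210.395 ms/bit
  a = 855 − 210.395 × 2.8074 = 264.346 ms
Then RT(10) = 264.346 + 210.395 × log₂ 10 = 264.346 + 210.395 × 3.3219 ≈ 963.264 ms.

963.3 ms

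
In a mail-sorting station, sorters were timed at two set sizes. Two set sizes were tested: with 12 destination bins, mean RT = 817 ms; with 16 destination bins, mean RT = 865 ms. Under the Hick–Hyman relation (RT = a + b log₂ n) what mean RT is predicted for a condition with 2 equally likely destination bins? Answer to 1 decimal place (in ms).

518.0 ms

Fit slope and intercept:
  b = (865 − 817) / (log₂ 16 − log₂ 12) = 48 / (4 − 3.5850) = 115.652 ms/bit
  a = 817 − 115.652 × 3.5850 = 402.391 ms
Then RT(2) = 402.391 + 115.652 × log₂ 2 = 402.391 + 115.652 × 1 ≈ 518.043 ms.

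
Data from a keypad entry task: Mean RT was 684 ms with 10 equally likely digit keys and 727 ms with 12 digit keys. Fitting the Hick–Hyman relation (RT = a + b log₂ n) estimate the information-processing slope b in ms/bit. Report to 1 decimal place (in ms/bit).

163.5 ms/bit

The slope on a log₂ axis is (727 − 684) / (3.5850 − 3.3219) = 163.477 ms/bit.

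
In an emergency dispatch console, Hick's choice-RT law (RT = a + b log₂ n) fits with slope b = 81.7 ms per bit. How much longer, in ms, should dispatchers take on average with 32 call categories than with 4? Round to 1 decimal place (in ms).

245.1 ms

ΔRT = (a + b log₂ n₂) − (a + b log₂ n₁) = b·(log₂ n₂ − log₂ n₁).
log₂(32) − log₂(4) = log₂(32/4) = log₂(8) = 3.
ΔRT = 81.7 × 3.0000 = 245.100 ms.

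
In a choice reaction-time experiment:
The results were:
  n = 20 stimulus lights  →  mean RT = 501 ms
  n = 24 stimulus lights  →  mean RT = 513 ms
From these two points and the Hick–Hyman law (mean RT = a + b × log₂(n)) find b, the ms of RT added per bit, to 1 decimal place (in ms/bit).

45.6 ms/bit

The slope on a log₂ axis is (513 − 501) / (4.5850 − 4.3219) = 45.621 ms/bit.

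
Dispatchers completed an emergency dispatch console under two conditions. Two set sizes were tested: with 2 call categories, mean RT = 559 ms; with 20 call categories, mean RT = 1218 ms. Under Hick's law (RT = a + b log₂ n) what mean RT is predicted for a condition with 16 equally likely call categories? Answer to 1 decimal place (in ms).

1154.1 ms

Fit slope and intercept:
  b = (1218 − 559) / (log₂ 20 − log₂ 2) = 659 / (4.3219 − 1) = 198.379 ms/bit
  a = 559 − 198.379 × 1 = 360.621 ms
Then RT(16) = 360.621 + 198.379 × log₂ 16 = 360.621 + 198.379 × 4 ≈ 1154.136 ms.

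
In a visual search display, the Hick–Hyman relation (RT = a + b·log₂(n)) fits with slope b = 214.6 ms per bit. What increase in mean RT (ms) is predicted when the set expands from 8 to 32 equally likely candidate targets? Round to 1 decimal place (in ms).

The intercept a cancels: ΔRT = b·(log₂ n₂ − log₂ n₁) = b·log₂(n₂/n₁).
log₂(32) − log₂(8) = log₂(32/8) = log₂(4) = 2.
ΔRT = 214.6 × 2.0000 = 429.200 ms.

429.2 ms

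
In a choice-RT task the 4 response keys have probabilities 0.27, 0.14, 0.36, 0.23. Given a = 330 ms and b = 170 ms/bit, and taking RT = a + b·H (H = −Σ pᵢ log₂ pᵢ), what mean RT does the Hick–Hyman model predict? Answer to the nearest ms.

657 ms

Entropy contributions −pᵢ log₂ pᵢ: 0.5100, 0.3971, 0.5306, 0.4877; sum H = 1.9254 bits.
RT = a + bH = 330 + 170·1.9254 = 657.32 ms.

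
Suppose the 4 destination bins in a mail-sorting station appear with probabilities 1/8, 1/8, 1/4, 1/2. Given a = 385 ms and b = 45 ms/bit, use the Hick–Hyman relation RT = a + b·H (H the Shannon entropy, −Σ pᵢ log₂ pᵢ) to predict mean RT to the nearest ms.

Each term −pᵢ log₂ pᵢ: 0.125·3 + 0.125·3 + 0.25·2 + 0.5·1; summed, H = 1.750 bits.
Mean RT = a + bH = 385 + 45·1.750 = 463.75 ms.

464 ms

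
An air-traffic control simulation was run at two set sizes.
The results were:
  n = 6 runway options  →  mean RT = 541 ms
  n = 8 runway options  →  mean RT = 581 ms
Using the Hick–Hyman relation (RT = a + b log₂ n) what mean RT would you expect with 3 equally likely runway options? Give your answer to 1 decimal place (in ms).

444.6 ms

Fit slope and intercept:
  b = (581 − 541) / (log₂ 8 − log₂ 6) = 40 / (3 − 2.5850) = 96.377 ms/bit
  a = 541 − 96.377 × 2.5850 = 291.869 ms
Then RT(3) = 291.869 + 96.377 × log₂ 3 = 291.869 + 96.377 × 1.5850 ≈ 444.623 ms.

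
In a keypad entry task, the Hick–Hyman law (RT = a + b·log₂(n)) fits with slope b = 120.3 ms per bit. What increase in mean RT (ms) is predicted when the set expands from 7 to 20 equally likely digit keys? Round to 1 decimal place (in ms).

182.2 ms

The intercept a cancels: ΔRT = b·(log₂ n₂ − log₂ n₁) = b·log₂(n₂/n₁).
log₂(20) − log₂(7) = 4.3219 − 2.8074 = 1.5146.
ΔRT = 120.3 × 1.5146 = 182.203 ms.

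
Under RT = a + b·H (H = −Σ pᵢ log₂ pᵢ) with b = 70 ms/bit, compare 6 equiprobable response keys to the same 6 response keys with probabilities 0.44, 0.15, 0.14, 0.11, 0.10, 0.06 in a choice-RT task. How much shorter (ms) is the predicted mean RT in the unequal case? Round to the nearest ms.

23 ms

Equiprobable entropy H₀ = log₂ 6 = 2.5850 bits.
Skewed entropy H = −Σ pᵢ log₂ pᵢ = 2.2548 bits.
ΔRT = b·(H₀ − H) = 70 × 0.3301 = 23.11 ms.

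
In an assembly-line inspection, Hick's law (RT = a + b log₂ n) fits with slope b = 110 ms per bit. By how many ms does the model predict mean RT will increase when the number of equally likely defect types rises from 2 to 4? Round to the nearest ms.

The intercept a cancels: ΔRT = b·(log₂ n₂ − log₂ n₁) = b·log₂(n₂/n₁).
log₂(4) − log₂(2) = log₂(4/2) = log₂(2) = 1.
ΔRT = 110 × 1.0000 = 110.000 ms.

110 ms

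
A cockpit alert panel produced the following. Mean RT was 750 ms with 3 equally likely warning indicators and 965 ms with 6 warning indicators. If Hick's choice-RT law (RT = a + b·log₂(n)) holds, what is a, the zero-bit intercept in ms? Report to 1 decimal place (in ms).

b = (RT₂ − RT₁)/(log₂ n₂ − log₂ n₁) = (965 − 750)/(2.5850 − 1.5850) = 215.000 ms/bit.
Intercept: a = 750 − 215.000·log₂(3) = 409.233 ms.

409.2 ms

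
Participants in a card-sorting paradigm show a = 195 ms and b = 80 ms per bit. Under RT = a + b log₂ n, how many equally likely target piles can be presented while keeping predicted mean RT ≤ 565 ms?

24

Information budget: (565 − 195)/80 = 4.6250 bits, so n ≤ 2^4.6250 = 24.675 → at most 24.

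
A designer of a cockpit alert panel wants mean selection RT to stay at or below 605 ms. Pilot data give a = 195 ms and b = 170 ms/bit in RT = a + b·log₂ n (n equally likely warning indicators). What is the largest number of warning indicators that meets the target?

Set 195 + 170·log₂ n ≤ 605 → log₂ n ≤ (605 − 195)/170 = 2.4118.
So n ≤ 2^2.4118 = 5.321; the largest integer n is 5.

5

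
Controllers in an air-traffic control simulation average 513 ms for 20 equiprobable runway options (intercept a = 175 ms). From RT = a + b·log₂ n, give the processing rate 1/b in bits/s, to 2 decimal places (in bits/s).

12.79 bits/s

b = (513 − 175)/log₂ 20 = 338/4.3219 = 78.206 ms per bit = 0.07821 s/bit; the reciprocal is 12.787 bits/s.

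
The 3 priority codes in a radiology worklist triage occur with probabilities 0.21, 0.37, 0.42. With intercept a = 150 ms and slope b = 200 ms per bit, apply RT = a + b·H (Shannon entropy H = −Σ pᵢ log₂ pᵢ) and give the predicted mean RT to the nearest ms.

Entropy contributions −pᵢ log₂ pᵢ: 0.4728, 0.5307, 0.5256; sum H = 1.5292 bits.
RT = a + bH = 150 + 200·1.5292 = 455.84 ms.

456 ms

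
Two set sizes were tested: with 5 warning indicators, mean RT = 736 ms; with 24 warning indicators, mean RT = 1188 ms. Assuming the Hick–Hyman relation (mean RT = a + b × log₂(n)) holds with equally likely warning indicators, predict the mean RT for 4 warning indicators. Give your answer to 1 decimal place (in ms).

Solve the two-equation system in a and b:
  b = (1188 − 736) / (log₂ 24 − log₂ 5) = 452 / (4.5850 − 2.3219) = 199.732 ms/bit
  a = 736 − 199.732 × 2.3219 = 272.237 ms
Then RT(4) = 272.237 + 199.732 × log₂ 4 = 272.237 + 199.732 × 2 ≈ 671.701 ms.

671.7 ms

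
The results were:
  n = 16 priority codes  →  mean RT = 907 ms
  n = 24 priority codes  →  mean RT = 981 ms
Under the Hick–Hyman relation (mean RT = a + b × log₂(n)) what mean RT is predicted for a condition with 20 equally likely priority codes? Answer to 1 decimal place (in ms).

Solve the two-equation system in a and b:
  b = (981 − 907) / (log₂ 24 − log₂ 16) = 74 / (4.5850 − 4) = 126.504 ms/bit
  a = 907 − 126.504 × 4 = 400.985 ms
Then RT(20) = 400.985 + 126.504 × log₂ 20 = 400.985 + 126.504 × 4.3219 ≈ 947.725 ms.

947.7 ms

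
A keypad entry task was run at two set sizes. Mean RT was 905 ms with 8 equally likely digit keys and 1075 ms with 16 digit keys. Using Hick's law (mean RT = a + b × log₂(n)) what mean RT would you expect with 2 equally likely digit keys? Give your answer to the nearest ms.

565 ms

Solve the two-equation system in a and b:
  b = (1075 − 905) / (log₂ 16 − log₂ 8) = 170 / (4 − 3) = 170 ms/bit
  a = 905 − 170 × 3 = 395 ms
Then RT(2) = 395 + 170 × log₂ 2 = 395 + 170 × 1 ≈ 565.000 ms.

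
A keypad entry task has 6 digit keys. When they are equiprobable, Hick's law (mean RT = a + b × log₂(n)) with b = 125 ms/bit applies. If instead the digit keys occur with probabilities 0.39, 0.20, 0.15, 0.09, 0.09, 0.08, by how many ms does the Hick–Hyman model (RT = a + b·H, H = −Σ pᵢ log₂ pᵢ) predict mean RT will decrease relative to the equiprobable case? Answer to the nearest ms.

The RT saving is b·ΔH. Equiprobable H₀ = log₂(6) = 2.5850 bits; with the given probabilities H = 2.3215 bits.
b·(H₀ − H) = 125 × (2.5850 − 2.3215) = 32.93 ms.

33 ms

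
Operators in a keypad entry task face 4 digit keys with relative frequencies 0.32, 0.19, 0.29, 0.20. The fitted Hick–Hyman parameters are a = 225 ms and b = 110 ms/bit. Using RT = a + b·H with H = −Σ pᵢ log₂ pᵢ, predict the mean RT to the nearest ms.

441 ms

Entropy contributions −pᵢ log₂ pᵢ: 0.5260, 0.4552, 0.5179, 0.4644; sum H = 1.9635 bits.
RT = a + bH = 225 + 110·1.9635 = 440.99 ms.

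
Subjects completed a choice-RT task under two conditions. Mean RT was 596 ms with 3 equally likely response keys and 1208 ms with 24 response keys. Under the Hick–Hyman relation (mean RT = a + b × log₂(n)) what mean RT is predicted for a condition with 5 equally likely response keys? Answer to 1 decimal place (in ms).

746.3 ms

With log₂ n on the abscissa the relation is linear; from the two conditions:
  b = (1208 − 596) / (log₂ 24 − log₂ 3) = 612 / (4.5850 − 1.5850) = 204.000 ms/bit
  a = 596 − 204.000 × 1.5850 = 272.668 ms
Then RT(5) = 272.668 + 204.000 × log₂ 5 = 272.668 + 204.000 × 2.3219 ≈ 746.341 ms.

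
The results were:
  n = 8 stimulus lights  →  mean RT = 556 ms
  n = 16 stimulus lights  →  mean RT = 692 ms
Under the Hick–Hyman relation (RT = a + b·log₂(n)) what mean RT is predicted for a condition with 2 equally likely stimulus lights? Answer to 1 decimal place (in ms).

RT is linear in log₂ n, so two points fix the line:
  b = (692 − 556) / (log₂ 16 − log₂ 8) = 136 / (4 − 3) = 136.000 ms/bit
  a = 556 − 136.000 × 3 = 148.000 ms
Then RT(2) = 148.000 + 136.000 × log₂ 2 = 148.000 + 136.000 × 1 ≈ 284.000 ms.

284.0 ms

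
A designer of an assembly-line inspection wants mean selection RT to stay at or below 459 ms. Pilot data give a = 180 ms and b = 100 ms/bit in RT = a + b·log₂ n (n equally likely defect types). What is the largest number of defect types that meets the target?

Information budget: (459 − 180)/100 = 2.7900 bits, so n ≤ 2^2.7900 = 6.916 → at most 6.

6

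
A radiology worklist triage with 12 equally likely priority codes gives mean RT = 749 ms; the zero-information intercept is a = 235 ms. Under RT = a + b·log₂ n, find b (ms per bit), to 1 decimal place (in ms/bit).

12 alternatives carry log₂ 12 = 3.5850 bits; the choice cost is 749 − 235 = 514 ms, so b = 514/3.5850 = 143.377 ms/bit.

143.4 ms/bit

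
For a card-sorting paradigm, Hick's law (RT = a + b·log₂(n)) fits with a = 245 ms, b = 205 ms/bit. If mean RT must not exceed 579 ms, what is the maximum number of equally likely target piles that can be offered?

3

Information budget: (579 − 245)/205 = 1.6293 bits, so n ≤ 2^1.6293 = 3.094 → at most 3.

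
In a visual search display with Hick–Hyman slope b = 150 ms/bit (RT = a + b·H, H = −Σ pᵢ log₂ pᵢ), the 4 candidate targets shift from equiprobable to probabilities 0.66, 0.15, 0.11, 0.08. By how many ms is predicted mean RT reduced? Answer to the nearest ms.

Equiprobable entropy H₀ = log₂ 4 = 2.0000 bits.
Skewed entropy H = −Σ pᵢ log₂ pᵢ = 1.4480 bits.
ΔRT = b·(H₀ − H) = 150 × 0.5520 = 82.80 ms.

83 ms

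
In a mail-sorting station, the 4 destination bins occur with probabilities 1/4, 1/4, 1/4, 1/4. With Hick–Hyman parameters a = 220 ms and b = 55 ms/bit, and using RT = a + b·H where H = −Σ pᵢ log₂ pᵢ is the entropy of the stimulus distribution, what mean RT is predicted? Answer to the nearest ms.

330 ms

Each term −pᵢ log₂ pᵢ: 0.25·2 + 0.25·2 + 0.25·2 + 0.25·2; summed, H = 2.000 bits.
Mean RT = a + bH = 220 + 55·2.000 = 330.00 ms.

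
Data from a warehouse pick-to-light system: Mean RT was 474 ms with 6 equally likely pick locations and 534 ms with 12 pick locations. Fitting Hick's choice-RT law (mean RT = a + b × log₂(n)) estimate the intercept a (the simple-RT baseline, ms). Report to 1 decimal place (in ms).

b = (RT₂ − RT₁)/(log₂ n₂ − log₂ n₁) = (534 − 474)/(3.5850 − 2.5850) = 60.000 ms/bit.
a = RT₁ − b·log₂ n₁ = 474 − 60.000 × 2.5850 = 318.902 ms.

318.9 ms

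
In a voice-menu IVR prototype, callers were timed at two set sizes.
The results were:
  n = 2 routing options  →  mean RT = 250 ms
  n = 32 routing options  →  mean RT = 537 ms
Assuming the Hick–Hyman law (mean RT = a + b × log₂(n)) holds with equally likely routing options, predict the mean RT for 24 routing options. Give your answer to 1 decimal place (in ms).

Fit slope and intercept:
  b = (537 − 250) / (log₂ 32 − log₂ 2) = 287 / (5 − 1) = 71.750 ms/bit
  a = 250 − 71.750 × 1 = 178.250 ms
Then RT(24) = 178.250 + 71.750 × log₂ 24 = 178.250 + 71.750 × 4.5850 ≈ 507.221 ms.

507.2 ms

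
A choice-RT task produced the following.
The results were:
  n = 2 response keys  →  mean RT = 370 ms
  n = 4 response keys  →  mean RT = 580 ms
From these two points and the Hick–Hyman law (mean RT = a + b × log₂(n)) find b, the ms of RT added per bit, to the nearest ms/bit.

The slope on a log₂ axis is (580 − 370) / (2 − 1) = 210 ms/bit.

210 ms/bit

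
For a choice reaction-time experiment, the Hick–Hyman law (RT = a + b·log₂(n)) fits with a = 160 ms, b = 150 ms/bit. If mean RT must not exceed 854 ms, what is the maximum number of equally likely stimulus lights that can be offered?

Set 160 + 150·log₂ n ≤ 854 → log₂ n ≤ (854 − 160)/150 = 4.6267.
So n ≤ 2^4.6267 = 24.704; the largest integer n is 24.

24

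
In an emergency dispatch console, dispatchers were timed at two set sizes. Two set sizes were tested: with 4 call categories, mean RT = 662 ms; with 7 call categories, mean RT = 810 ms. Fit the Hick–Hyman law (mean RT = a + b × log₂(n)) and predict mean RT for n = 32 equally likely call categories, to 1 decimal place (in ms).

1211.9 ms

RT is linear in log₂ n, so two points fix the line:
  b = (810 − 662) / (log₂ 7 − log₂ 4) = 148 / (2.8074 − 2) = 183.315 ms/bit
  a = 662 − 183.315 × 2 = 295.371 ms
Then RT(32) = 295.371 + 183.315 × log₂ 32 = 295.371 + 183.315 × 5 ≈ 1211.944 ms.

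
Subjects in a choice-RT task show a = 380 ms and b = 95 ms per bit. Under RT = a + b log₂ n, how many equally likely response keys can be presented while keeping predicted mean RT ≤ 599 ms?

Set 380 + 95·log₂ n ≤ 599 → log₂ n ≤ (599 − 380)/95 = 2.3053.
So n ≤ 2^2.3053 = 4.943; the largest integer n is 4.

4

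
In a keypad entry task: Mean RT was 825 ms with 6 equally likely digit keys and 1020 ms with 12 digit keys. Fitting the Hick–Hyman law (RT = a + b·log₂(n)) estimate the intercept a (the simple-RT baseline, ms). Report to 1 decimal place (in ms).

320.9 ms

Slope: b = (1020 − 825) / (log₂ 12 − log₂ 6) = 195/1.0000 = 195.000 ms/bit.
a = RT₁ − b·log₂ n₁ = 825 − 195.000 × 2.5850 = 320.932 ms.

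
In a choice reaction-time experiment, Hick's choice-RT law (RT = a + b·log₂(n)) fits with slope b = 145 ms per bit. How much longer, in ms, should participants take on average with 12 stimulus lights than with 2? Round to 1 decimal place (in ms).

ΔRT = (a + b log₂ n₂) − (a + b log₂ n₁) = b·(log₂ n₂ − log₂ n₁).
log₂(12) − log₂(2) = 3.5850 − 1 = 2.5850.
ΔRT = 145 × 2.5850 = 374.820 ms.

374.8 ms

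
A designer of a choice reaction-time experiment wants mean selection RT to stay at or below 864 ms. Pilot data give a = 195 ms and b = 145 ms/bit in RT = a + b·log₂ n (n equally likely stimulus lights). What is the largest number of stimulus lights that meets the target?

145·log₂ n ≤ 864 − 195 = 669, giving log₂ n ≤ 4.6138 and n ≤ 24.484. The largest whole number is 24.

24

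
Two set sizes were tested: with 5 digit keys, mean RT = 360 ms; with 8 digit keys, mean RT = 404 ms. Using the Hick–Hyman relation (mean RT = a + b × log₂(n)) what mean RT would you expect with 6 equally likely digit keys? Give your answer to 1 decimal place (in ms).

377.1 ms

RT is linear in log₂ n, so two points fix the line:
  b = (404 − 360) / (log₂ 8 − log₂ 5) = 44 / (3 − 2.3219) = 64.890 ms/bit
  a = 360 − 64.890 × 2.3219 = 209.330 ms
Then RT(6) = 209.330 + 64.890 × log₂ 6 = 209.330 + 64.890 × 2.5850 ≈ 377.068 ms.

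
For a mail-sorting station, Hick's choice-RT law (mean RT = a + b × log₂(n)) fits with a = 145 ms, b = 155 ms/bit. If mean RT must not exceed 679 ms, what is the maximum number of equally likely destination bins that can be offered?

10

Information budget: (679 − 145)/155 = 3.4452 bits, so n ≤ 2^3.4452 = 10.892 → at most 10.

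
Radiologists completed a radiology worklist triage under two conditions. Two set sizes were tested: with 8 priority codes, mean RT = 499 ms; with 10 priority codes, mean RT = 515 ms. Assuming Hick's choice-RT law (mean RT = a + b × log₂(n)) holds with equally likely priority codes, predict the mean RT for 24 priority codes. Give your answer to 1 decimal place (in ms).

577.8 ms

With log₂ n on the abscissa the relation is linear; from the two conditions:
  b = (515 − 499) / (log₂ 10 − log₂ 8) = 16 / (3.3219 − 3) = 49.701 ms/bit
  a = 499 − 49.701 × 3 = 349.898 ms
Then RT(24) = 349.898 + 49.701 × log₂ 24 = 349.898 + 49.701 × 4.5850 ≈ 577.773 ms.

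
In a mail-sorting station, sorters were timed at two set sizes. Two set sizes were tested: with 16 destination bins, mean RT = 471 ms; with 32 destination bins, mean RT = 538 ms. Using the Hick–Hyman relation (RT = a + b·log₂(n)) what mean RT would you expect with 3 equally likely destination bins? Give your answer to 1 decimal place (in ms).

Fit slope and intercept:
  b = (538 − 471) / (log₂ 32 − log₂ 16) = 67 / (5 − 4) = 67.000 ms/bit
  a = 471 − 67.000 × 4 = 203.000 ms
Then RT(3) = 203.000 + 67.000 × log₂ 3 = 203.000 + 67.000 × 1.5850 ≈ 309.192 ms.

309.2 ms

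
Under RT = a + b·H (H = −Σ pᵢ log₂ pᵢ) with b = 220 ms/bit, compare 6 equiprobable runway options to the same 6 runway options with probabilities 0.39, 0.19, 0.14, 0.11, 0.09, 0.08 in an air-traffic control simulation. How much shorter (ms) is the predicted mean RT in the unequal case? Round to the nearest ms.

55 ms

Equiprobable entropy H₀ = log₂ 6 = 2.5850 bits.
Skewed entropy H = −Σ pᵢ log₂ pᵢ = 2.3366 bits.
ΔRT = b·(H₀ − H) = 220 × 0.2484 = 54.64 ms.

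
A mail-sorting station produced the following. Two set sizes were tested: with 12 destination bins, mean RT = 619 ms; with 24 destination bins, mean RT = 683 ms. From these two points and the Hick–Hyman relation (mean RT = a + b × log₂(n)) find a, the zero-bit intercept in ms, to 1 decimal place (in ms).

Slope: b = (683 − 619) / (log₂ 24 − log₂ 12) = 64/1.0000 = 64.000 ms/bit.
Intercept: a = 619 − 64.000·log₂(12) = 389.562 ms.

389.6 ms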